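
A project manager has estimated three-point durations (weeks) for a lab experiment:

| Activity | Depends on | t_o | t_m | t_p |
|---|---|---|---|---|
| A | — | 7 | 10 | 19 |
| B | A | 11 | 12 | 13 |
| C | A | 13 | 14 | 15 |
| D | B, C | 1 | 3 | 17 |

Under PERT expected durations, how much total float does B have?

2 weeks

te_A = (7 + 4·10 + 19)/6 = 66/6 = 11
te_B = (11 + 4·12 + 13)/6 = 72/6 = 12
te_C = (13 + 4·14 + 15)/6 = 84/6 = 14
te_D = (1 + 4·3 + 17)/6 = 30/6 = 5

Forward pass:
ES_A = 0; EF_A = 11
ES_B = 11; EF_B = 11+12 = 23
ES_C = 11; EF_C = 11+14 = 25
ES_D = max(EF_B=23, EF_C=25) = 25; EF_D = 25+5 = 30
Expected project duration μ = 30 weeks. Critical path: A → C → D.

Backward pass:
LF_D = 30; LS_D = 30−5 = 25
LF_C = LS_D = 25; LS_C = 25−14 = 11
LF_B = LS_D = 25; LS_B = 25−12 = 13
LF_A = min(LS_B=13, LS_C=11) = 11; LS_A = 11−11 = 0
Slack_B = LS_B − ES_B = 13 − 11 = 2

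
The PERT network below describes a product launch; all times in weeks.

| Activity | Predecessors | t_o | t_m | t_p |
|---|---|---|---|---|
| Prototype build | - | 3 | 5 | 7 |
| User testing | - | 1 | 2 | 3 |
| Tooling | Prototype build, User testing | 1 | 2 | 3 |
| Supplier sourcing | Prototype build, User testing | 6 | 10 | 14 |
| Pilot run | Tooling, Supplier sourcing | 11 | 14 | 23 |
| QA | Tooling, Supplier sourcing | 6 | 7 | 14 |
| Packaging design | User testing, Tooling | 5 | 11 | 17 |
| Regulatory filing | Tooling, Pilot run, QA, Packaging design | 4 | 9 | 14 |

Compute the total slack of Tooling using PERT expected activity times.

te_Prototype build = (3 + 4·5 + 7)/6 = 30/6 = 5
te_User testing = (1 + 4·2 + 3)/6 = 12/6 = 2
te_Tooling = (1 + 4·2 + 3)/6 = 12/6 = 2
te_Supplier sourcing = (6 + 4·10 + 14)/6 = 60/6 = 10
te_Pilot run = (11 + 4·14 + 23)/6 = 90/6 = 15
te_QA = (6 + 4·7 + 14)/6 = 48/6 = 8
te_Packaging design = (5 + 4·11 + 17)/6 = 66/6 = 11
te_Regulatory filing = (4 + 4·9 + 14)/6 = 54/6 = 9

Forward pass:
ES_Prototype build = 0; EF_Prototype build = 5
ES_User testing = 0; EF_User testing = 2
ES_Tooling = max(EF_Prototype build=5, EF_User testing=2) = 5; EF_Tooling = 5+2 = 7
ES_Supplier sourcing = max(EF_Prototype build=5, EF_User testing=2) = 5; EF_Supplier sourcing = 5+10 = 15
ES_Pilot run = max(EF_Tooling=7, EF_Supplier sourcing=15) = 15; EF_Pilot run = 15+15 = 30
ES_QA = max(EF_Tooling=7, EF_Supplier sourcing=15) = 15; EF_QA = 15+8 = 23
ES_Packaging design = max(EF_User testing=2, EF_Tooling=7) = 7; EF_Packaging design = 7+11 = 18
ES_Regulatory filing = max(EF_Tooling=7, EF_Pilot run=30, EF_QA=23, EF_Packaging design=18) = 30; EF_Regulatory filing = 30+9 = 39
Expected project duration μ = 39 weeks. Critical path: Prototype build → Supplier sourcing → Pilot run → Regulatory filing.

Backward pass:
LF_Regulatory filing = 39; LS_Regulatory filing = 39−9 = 30
LF_Packaging design = LS_Regulatory filing = 30; LS_Packaging design = 30−11 = 19
LF_QA = LS_Regulatory filing = 30; LS_QA = 30−8 = 22
LF_Pilot run = LS_Regulatory filing = 30; LS_Pilot run = 30−15 = 15
LF_Supplier sourcing = min(LS_Pilot run=15, LS_QA=22) = 15; LS_Supplier sourcing = 15−10 = 5
LF_Tooling = min(LS_Pilot run=15, LS_QA=22, LS_Packaging design=19, LS_Regulatory filing=30) = 15; LS_Tooling = 15−2 = 13
LF_User testing = min(LS_Tooling=13, LS_Supplier sourcing=5, LS_Packaging design=19) = 5; LS_User testing = 5−2 = 3
LF_Prototype build = min(LS_Tooling=13, LS_Supplier sourcing=5) = 5; LS_Prototype build = 5−5 = 0
Slack_Tooling = LS_Tooling − ES_Tooling = 13 − 5 = 8

8 weeks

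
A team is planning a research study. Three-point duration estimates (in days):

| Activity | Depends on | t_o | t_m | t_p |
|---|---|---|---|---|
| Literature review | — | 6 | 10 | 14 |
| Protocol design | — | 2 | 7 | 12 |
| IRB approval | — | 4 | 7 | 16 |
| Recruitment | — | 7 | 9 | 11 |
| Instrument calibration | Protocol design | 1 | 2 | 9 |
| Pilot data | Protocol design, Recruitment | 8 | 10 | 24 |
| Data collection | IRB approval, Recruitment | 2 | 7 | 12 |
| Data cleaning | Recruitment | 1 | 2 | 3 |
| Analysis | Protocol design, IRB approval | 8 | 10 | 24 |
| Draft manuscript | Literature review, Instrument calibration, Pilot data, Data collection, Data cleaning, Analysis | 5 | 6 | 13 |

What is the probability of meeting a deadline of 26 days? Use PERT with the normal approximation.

0.256

te_Literature review = (6 + 4·10 + 14)/6 = 60/6 = 10; σ²_Literature review = ((14−6)/6)² = 1.778
te_Protocol design = (2 + 4·7 + 12)/6 = 42/6 = 7; σ²_Protocol design = ((12−2)/6)² = 2.778
te_IRB approval = (4 + 4·7 + 16)/6 = 48/6 = 8; σ²_IRB approval = ((16−4)/6)² = 4.000
te_Recruitment = (7 + 4·9 + 11)/6 = 54/6 = 9; σ²_Recruitment = ((11−7)/6)² = 0.444
te_Instrument calibration = (1 + 4·2 + 9)/6 = 18/6 = 3; σ²_Instrument calibration = ((9−1)/6)² = 1.778
te_Pilot data = (8 + 4·10 + 24)/6 = 72/6 = 12; σ²_Pilot data = ((24−8)/6)² = 7.111
te_Data collection = (2 + 4·7 + 12)/6 = 42/6 = 7; σ²_Data collection = ((12−2)/6)² = 2.778
te_Data cleaning = (1 + 4·2 + 3)/6 = 12/6 = 2; σ²_Data cleaning = ((3−1)/6)² = 0.111
te_Analysis = (8 + 4·10 + 24)/6 = 72/6 = 12; σ²_Analysis = ((24−8)/6)² = 7.111
te_Draft manuscript = (5 + 4·6 + 13)/6 = 42/6 = 7; σ²_Draft manuscript = ((13−5)/6)² = 1.778

Forward pass:
ES_Literature review = 0; EF_Literature review = 10
ES_Protocol design = 0; EF_Protocol design = 7
ES_IRB approval = 0; EF_IRB approval = 8
ES_Recruitment = 0; EF_Recruitment = 9
ES_Instrument calibration = 7; EF_Instrument calibration = 7+3 = 10
ES_Pilot data = max(EF_Protocol design=7, EF_Recruitment=9) = 9; EF_Pilot data = 9+12 = 21
ES_Data collection = max(EF_IRB approval=8, EF_Recruitment=9) = 9; EF_Data collection = 9+7 = 16
ES_Data cleaning = 9; EF_Data cleaning = 9+2 = 11
ES_Analysis = max(EF_Protocol design=7, EF_IRB approval=8) = 8; EF_Analysis = 8+12 = 20
ES_Draft manuscript = max(EF_Literature review=10, EF_Instrument calibration=10, EF_Pilot data=21, EF_Data collection=16, EF_Data cleaning=11, EF_Analysis=20) = 21; EF_Draft manuscript = 21+7 = 28
Expected project duration μ = 28 days. Critical path: Recruitment → Pilot data → Draft manuscript.

Variance along critical path = 0.444 + 7.111 + 1.778 = 9.333; σ = √9.333 = 3.055 days.
Z = (26 − 28) / 3.055 = -0.655
P(T ≤ 26) = Φ(-0.655) ≈ 0.256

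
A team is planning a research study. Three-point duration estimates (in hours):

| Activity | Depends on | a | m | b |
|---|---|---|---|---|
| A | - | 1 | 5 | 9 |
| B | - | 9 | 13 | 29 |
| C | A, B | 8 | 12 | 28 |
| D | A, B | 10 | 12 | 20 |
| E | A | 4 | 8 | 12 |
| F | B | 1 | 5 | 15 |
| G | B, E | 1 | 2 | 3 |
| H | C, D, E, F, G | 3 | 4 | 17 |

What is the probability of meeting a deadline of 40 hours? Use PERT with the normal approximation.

te_A = (1 + 4·5 + 9)/6 = 30/6 = 5; σ²_A = ((9−1)/6)² = 1.778
te_B = (9 + 4·13 + 29)/6 = 90/6 = 15; σ²_B = ((29−9)/6)² = 11.111
te_C = (8 + 4·12 + 28)/6 = 84/6 = 14; σ²_C = ((28−8)/6)² = 11.111
te_D = (10 + 4·12 + 20)/6 = 78/6 = 13; σ²_D = ((20−10)/6)² = 2.778
te_E = (4 + 4·8 + 12)/6 = 48/6 = 8; σ²_E = ((12−4)/6)² = 1.778
te_F = (1 + 4·5 + 15)/6 = 36/6 = 6; σ²_F = ((15−1)/6)² = 5.444
te_G = (1 + 4·2 + 3)/6 = 12/6 = 2; σ²_G = ((3−1)/6)² = 0.111
te_H = (3 + 4·4 + 17)/6 = 36/6 = 6; σ²_H = ((17−3)/6)² = 5.444

Forward pass:
ES_A = 0; EF_A = 5
ES_B = 0; EF_B = 15
ES_C = max(EF_A=5, EF_B=15) = 15; EF_C = 15+14 = 29
ES_D = max(EF_A=5, EF_B=15) = 15; EF_D = 15+13 = 28
ES_E = 5; EF_E = 5+8 = 13
ES_F = 15; EF_F = 15+6 = 21
ES_G = max(EF_B=15, EF_E=13) = 15; EF_G = 15+2 = 17
ES_H = max(EF_C=29, EF_D=28, EF_E=13, EF_F=21, EF_G=17) = 29; EF_H = 29+6 = 35
Expected project duration μ = 35 hours. Critical path: B → C → H.

Variance along critical path = 11.111 + 11.111 + 5.444 = 27.667; σ = √27.667 = 5.260 hours.
Z = (40 − 35) / 5.260 = 0.951
P(T ≤ 40) = Φ(0.951) ≈ 0.829

0.829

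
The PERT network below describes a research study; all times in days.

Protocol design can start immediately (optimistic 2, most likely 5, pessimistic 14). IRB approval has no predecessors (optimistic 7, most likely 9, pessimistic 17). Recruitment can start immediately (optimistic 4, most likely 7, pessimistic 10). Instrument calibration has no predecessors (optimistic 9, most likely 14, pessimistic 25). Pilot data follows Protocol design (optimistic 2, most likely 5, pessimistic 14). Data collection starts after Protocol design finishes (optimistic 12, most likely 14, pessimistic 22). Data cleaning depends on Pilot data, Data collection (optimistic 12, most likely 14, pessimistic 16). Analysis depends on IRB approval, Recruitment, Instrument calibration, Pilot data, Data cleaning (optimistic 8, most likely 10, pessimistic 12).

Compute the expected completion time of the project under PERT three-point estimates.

45 days

te_Protocol design = (2 + 4·5 + 14)/6 = 36/6 = 6
te_IRB approval = (7 + 4·9 + 17)/6 = 60/6 = 10
te_Recruitment = (4 + 4·7 + 10)/6 = 42/6 = 7
te_Instrument calibration = (9 + 4·14 + 25)/6 = 90/6 = 15
te_Pilot data = (2 + 4·5 + 14)/6 = 36/6 = 6
te_Data collection = (12 + 4·14 + 22)/6 = 90/6 = 15
te_Data cleaning = (12 + 4·14 + 16)/6 = 84/6 = 14
te_Analysis = (8 + 4·10 + 12)/6 = 60/6 = 10

Forward pass:
ES_Protocol design = 0; EF_Protocol design = 6
ES_IRB approval = 0; EF_IRB approval = 10
ES_Recruitment = 0; EF_Recruitment = 7
ES_Instrument calibration = 0; EF_Instrument calibration = 15
ES_Pilot data = 6; EF_Pilot data = 6+6 = 12
ES_Data collection = 6; EF_Data collection = 6+15 = 21
ES_Data cleaning = max(EF_Pilot data=12, EF_Data collection=21) = 21; EF_Data cleaning = 21+14 = 35
ES_Analysis = max(EF_IRB approval=10, EF_Recruitment=7, EF_Instrument calibration=15, EF_Pilot data=12, EF_Data cleaning=35) = 35; EF_Analysis = 35+10 = 45
Expected project duration μ = 45 days. Critical path: Protocol design → Data collection → Data cleaning → Analysis.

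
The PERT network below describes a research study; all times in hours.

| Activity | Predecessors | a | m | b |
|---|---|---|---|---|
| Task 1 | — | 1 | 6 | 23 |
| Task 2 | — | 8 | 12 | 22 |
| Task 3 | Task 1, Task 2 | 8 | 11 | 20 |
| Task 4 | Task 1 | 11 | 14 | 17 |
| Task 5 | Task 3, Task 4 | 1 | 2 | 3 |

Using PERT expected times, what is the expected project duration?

27 hours

te_Task 1 = (1 + 4·6 + 23)/6 = 48/6 = 8
te_Task 2 = (8 + 4·12 + 22)/6 = 78/6 = 13
te_Task 3 = (8 + 4·11 + 20)/6 = 72/6 = 12
te_Task 4 = (11 + 4·14 + 17)/6 = 84/6 = 14
te_Task 5 = (1 + 4·2 + 3)/6 = 12/6 = 2

Forward pass:
ES_Task 1 = 0; EF_Task 1 = 8
ES_Task 2 = 0; EF_Task 2 = 13
ES_Task 3 = max(EF_Task 1=8, EF_Task 2=13) = 13; EF_Task 3 = 13+12 = 25
ES_Task 4 = 8; EF_Task 4 = 8+14 = 22
ES_Task 5 = max(EF_Task 3=25, EF_Task 4=22) = 25; EF_Task 5 = 25+2 = 27
Expected project duration μ = 27 hours. Critical path: Task 2 → Task 3 → Task 5.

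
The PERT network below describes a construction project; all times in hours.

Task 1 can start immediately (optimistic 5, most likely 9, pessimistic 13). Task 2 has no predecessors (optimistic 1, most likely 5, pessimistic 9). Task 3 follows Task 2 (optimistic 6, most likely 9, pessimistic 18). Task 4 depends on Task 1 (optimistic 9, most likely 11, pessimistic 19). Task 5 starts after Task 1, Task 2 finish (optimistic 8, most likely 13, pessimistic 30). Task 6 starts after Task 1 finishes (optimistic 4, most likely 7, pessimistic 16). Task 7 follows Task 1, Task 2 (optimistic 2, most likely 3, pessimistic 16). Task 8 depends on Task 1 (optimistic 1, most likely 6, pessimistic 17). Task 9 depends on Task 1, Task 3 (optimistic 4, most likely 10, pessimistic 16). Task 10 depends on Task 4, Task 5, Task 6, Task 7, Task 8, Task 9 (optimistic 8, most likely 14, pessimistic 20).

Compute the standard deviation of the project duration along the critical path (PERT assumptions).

te_Task 1 = (5 + 4·9 + 13)/6 = 54/6 = 9; σ²_Task 1 = ((13−5)/6)² = 1.778
te_Task 2 = (1 + 4·5 + 9)/6 = 30/6 = 5; σ²_Task 2 = ((9−1)/6)² = 1.778
te_Task 3 = (6 + 4·9 + 18)/6 = 60/6 = 10; σ²_Task 3 = ((18−6)/6)² = 4.000
te_Task 4 = (9 + 4·11 + 19)/6 = 72/6 = 12; σ²_Task 4 = ((19−9)/6)² = 2.778
te_Task 5 = (8 + 4·13 + 30)/6 = 90/6 = 15; σ²_Task 5 = ((30−8)/6)² = 13.444
te_Task 6 = (4 + 4·7 + 16)/6 = 48/6 = 8; σ²_Task 6 = ((16−4)/6)² = 4.000
te_Task 7 = (2 + 4·3 + 16)/6 = 30/6 = 5; σ²_Task 7 = ((16−2)/6)² = 5.444
te_Task 8 = (1 + 4·6 + 17)/6 = 42/6 = 7; σ²_Task 8 = ((17−1)/6)² = 7.111
te_Task 9 = (4 + 4·10 + 16)/6 = 60/6 = 10; σ²_Task 9 = ((16−4)/6)² = 4.000
te_Task 10 = (8 + 4·14 + 20)/6 = 84/6 = 14; σ²_Task 10 = ((20−8)/6)² = 4.000

Forward pass:
ES_Task 1 = 0; EF_Task 1 = 9
ES_Task 2 = 0; EF_Task 2 = 5
ES_Task 3 = 5; EF_Task 3 = 5+10 = 15
ES_Task 4 = 9; EF_Task 4 = 9+12 = 21
ES_Task 5 = max(EF_Task 1=9, EF_Task 2=5) = 9; EF_Task 5 = 9+15 = 24
ES_Task 6 = 9; EF_Task 6 = 9+8 = 17
ES_Task 7 = max(EF_Task 1=9, EF_Task 2=5) = 9; EF_Task 7 = 9+5 = 14
ES_Task 8 = 9; EF_Task 8 = 9+7 = 16
ES_Task 9 = max(EF_Task 1=9, EF_Task 3=15) = 15; EF_Task 9 = 15+10 = 25
ES_Task 10 = max(EF_Task 4=21, EF_Task 5=24, EF_Task 6=17, EF_Task 7=14, EF_Task 8=16, EF_Task 9=25) = 25; EF_Task 10 = 25+14 = 39
Expected project duration μ = 39 hours. Critical path: Task 2 → Task 3 → Task 9 → Task 10.

Variance along critical path = 1.778 + 4.000 + 4.000 + 4.000 = 13.778
σ = √13.778 = 3.712 hours

3.71 hours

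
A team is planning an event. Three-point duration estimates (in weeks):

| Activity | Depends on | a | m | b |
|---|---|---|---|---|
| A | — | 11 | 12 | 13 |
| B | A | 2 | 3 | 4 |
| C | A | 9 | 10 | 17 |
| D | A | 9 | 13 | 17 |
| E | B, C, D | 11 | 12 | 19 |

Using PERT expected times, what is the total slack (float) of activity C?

te_A = (11 + 4·12 + 13)/6 = 72/6 = 12
te_B = (2 + 4·3 + 4)/6 = 18/6 = 3
te_C = (9 + 4·10 + 17)/6 = 66/6 = 11
te_D = (9 + 4·13 + 17)/6 = 78/6 = 13
te_E = (11 + 4·12 + 19)/6 = 78/6 = 13

Forward pass:
ES_A = 0; EF_A = 12
ES_B = 12; EF_B = 12+3 = 15
ES_C = 12; EF_C = 12+11 = 23
ES_D = 12; EF_D = 12+13 = 25
ES_E = max(EF_B=15, EF_C=23, EF_D=25) = 25; EF_E = 25+13 = 38
Expected project duration μ = 38 weeks. Critical path: A → D → E.

Backward pass:
LF_E = 38; LS_E = 38−13 = 25
LF_D = LS_E = 25; LS_D = 25−13 = 12
LF_C = LS_E = 25; LS_C = 25−11 = 14
LF_B = LS_E = 25; LS_B = 25−3 = 22
LF_A = min(LS_B=22, LS_C=14, LS_D=12) = 12; LS_A = 12−12 = 0
Slack_C = LS_C − ES_C = 14 − 12 = 2

2 weeks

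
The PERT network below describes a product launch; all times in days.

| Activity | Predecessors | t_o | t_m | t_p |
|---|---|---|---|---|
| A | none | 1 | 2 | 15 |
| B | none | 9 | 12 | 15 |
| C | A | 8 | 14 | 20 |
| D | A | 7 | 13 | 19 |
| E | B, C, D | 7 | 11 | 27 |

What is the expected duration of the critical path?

te_A = (1 + 4·2 + 15)/6 = 24/6 = 4
te_B = (9 + 4·12 + 15)/6 = 72/6 = 12
te_C = (8 + 4·14 + 20)/6 = 84/6 = 14
te_D = (7 + 4·13 + 19)/6 = 78/6 = 13
te_E = (7 + 4·11 + 27)/6 = 78/6 = 13

Forward pass:
ES_A = 0; EF_A = 4
ES_B = 0; EF_B = 12
ES_C = 4; EF_C = 4+14 = 18
ES_D = 4; EF_D = 4+13 = 17
ES_E = max(EF_B=12, EF_C=18, EF_D=17) = 18; EF_E = 18+13 = 31
Expected project duration μ = 31 days. Critical path: A → C → E.

31 days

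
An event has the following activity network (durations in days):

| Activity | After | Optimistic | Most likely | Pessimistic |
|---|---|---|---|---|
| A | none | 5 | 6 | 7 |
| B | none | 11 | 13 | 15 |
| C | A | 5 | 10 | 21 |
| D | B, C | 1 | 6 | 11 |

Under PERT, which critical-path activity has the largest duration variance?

C

te_A = (5 + 4·6 + 7)/6 = 36/6 = 6; σ²_A = ((7−5)/6)² = 0.111
te_B = (11 + 4·13 + 15)/6 = 78/6 = 13; σ²_B = ((15−11)/6)² = 0.444
te_C = (5 + 4·10 + 21)/6 = 66/6 = 11; σ²_C = ((21−5)/6)² = 7.111
te_D = (1 + 4·6 + 11)/6 = 36/6 = 6; σ²_D = ((11−1)/6)² = 2.778

Forward pass:
ES_A = 0; EF_A = 6
ES_B = 0; EF_B = 13
ES_C = 6; EF_C = 6+11 = 17
ES_D = max(EF_B=13, EF_C=17) = 17; EF_D = 17+6 = 23
Expected project duration μ = 23 days. Critical path: A → C → D.

Variances on critical path: σ²_A=0.111, σ²_C=7.111, σ²_D=2.778.
Largest is σ²_C = 7.111.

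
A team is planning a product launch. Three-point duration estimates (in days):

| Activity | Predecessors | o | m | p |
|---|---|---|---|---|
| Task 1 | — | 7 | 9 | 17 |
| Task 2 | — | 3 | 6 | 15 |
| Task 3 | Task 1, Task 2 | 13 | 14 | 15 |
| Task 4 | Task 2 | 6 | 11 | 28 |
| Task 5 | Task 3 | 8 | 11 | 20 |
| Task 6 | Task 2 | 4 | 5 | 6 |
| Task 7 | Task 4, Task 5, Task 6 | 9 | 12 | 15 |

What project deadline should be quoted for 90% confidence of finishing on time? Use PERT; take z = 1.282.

te_Task 1 = (7 + 4·9 + 17)/6 = 60/6 = 10; σ²_Task 1 = ((17−7)/6)² = 2.778
te_Task 2 = (3 + 4·6 + 15)/6 = 42/6 = 7; σ²_Task 2 = ((15−3)/6)² = 4.000
te_Task 3 = (13 + 4·14 + 15)/6 = 84/6 = 14; σ²_Task 3 = ((15−13)/6)² = 0.111
te_Task 4 = (6 + 4·11 + 28)/6 = 78/6 = 13; σ²_Task 4 = ((28−6)/6)² = 13.444
te_Task 5 = (8 + 4·11 + 20)/6 = 72/6 = 12; σ²_Task 5 = ((20−8)/6)² = 4.000
te_Task 6 = (4 + 4·5 + 6)/6 = 30/6 = 5; σ²_Task 6 = ((6−4)/6)² = 0.111
te_Task 7 = (9 + 4·12 + 15)/6 = 72/6 = 12; σ²_Task 7 = ((15−9)/6)² = 1.000

Forward pass:
ES_Task 1 = 0; EF_Task 1 = 10
ES_Task 2 = 0; EF_Task 2 = 7
ES_Task 3 = max(EF_Task 1=10, EF_Task 2=7) = 10; EF_Task 3 = 10+14 = 24
ES_Task 4 = 7; EF_Task 4 = 7+13 = 20
ES_Task 5 = 24; EF_Task 5 = 24+12 = 36
ES_Task 6 = 7; EF_Task 6 = 7+5 = 12
ES_Task 7 = max(EF_Task 4=20, EF_Task 5=36, EF_Task 6=12) = 36; EF_Task 7 = 36+12 = 48
Expected project duration μ = 48 days. Critical path: Task 1 → Task 3 → Task 5 → Task 7.

Variance along critical path = 2.778 + 0.111 + 4.000 + 1.000 = 7.889; σ = 2.809 days.
D = μ + z·σ = 48 + 1.282·2.809 = 51.6 days

51.6 days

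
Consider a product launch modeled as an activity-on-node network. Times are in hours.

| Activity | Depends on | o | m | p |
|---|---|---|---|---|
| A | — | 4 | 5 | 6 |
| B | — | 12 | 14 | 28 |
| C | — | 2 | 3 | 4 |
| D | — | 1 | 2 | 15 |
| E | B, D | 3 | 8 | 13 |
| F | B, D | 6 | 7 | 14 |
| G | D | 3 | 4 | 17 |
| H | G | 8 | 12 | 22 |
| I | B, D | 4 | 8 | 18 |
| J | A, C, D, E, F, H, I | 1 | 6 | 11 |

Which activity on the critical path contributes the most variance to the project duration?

te_A = (4 + 4·5 + 6)/6 = 30/6 = 5; σ²_A = ((6−4)/6)² = 0.111
te_B = (12 + 4·14 + 28)/6 = 96/6 = 16; σ²_B = ((28−12)/6)² = 7.111
te_C = (2 + 4·3 + 4)/6 = 18/6 = 3; σ²_C = ((4−2)/6)² = 0.111
te_D = (1 + 4·2 + 15)/6 = 24/6 = 4; σ²_D = ((15−1)/6)² = 5.444
te_E = (3 + 4·8 + 13)/6 = 48/6 = 8; σ²_E = ((13−3)/6)² = 2.778
te_F = (6 + 4·7 + 14)/6 = 48/6 = 8; σ²_F = ((14−6)/6)² = 1.778
te_G = (3 + 4·4 + 17)/6 = 36/6 = 6; σ²_G = ((17−3)/6)² = 5.444
te_H = (8 + 4·12 + 22)/6 = 78/6 = 13; σ²_H = ((22−8)/6)² = 5.444
te_I = (4 + 4·8 + 18)/6 = 54/6 = 9; σ²_I = ((18−4)/6)² = 5.444
te_J = (1 + 4·6 + 11)/6 = 36/6 = 6; σ²_J = ((11−1)/6)² = 2.778

Forward pass:
ES_A = 0; EF_A = 5
ES_B = 0; EF_B = 16
ES_C = 0; EF_C = 3
ES_D = 0; EF_D = 4
ES_E = max(EF_B=16, EF_D=4) = 16; EF_E = 16+8 = 24
ES_F = max(EF_B=16, EF_D=4) = 16; EF_F = 16+8 = 24
ES_G = 4; EF_G = 4+6 = 10
ES_H = 10; EF_H = 10+13 = 23
ES_I = max(EF_B=16, EF_D=4) = 16; EF_I = 16+9 = 25
ES_J = max(EF_A=5, EF_C=3, EF_D=4, EF_E=24, EF_F=24, EF_H=23, EF_I=25) = 25; EF_J = 25+6 = 31
Expected project duration μ = 31 hours. Critical path: B → I → J.

Variances on critical path: σ²_B=7.111, σ²_I=5.444, σ²_J=2.778.
Largest is σ²_B = 7.111.

B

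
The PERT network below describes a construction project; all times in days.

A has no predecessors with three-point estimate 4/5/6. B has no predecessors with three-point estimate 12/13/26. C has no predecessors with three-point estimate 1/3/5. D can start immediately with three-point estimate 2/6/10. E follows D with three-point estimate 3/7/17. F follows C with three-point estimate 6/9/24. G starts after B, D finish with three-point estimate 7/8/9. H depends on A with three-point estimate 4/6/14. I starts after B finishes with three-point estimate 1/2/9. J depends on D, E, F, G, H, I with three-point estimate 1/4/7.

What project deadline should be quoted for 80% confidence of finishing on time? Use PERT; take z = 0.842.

te_A = (4 + 4·5 + 6)/6 = 30/6 = 5; σ²_A = ((6−4)/6)² = 0.111
te_B = (12 + 4·13 + 26)/6 = 90/6 = 15; σ²_B = ((26−12)/6)² = 5.444
te_C = (1 + 4·3 + 5)/6 = 18/6 = 3; σ²_C = ((5−1)/6)² = 0.444
te_D = (2 + 4·6 + 10)/6 = 36/6 = 6; σ²_D = ((10−2)/6)² = 1.778
te_E = (3 + 4·7 + 17)/6 = 48/6 = 8; σ²_E = ((17−3)/6)² = 5.444
te_F = (6 + 4·9 + 24)/6 = 66/6 = 11; σ²_F = ((24−6)/6)² = 9.000
te_G = (7 + 4·8 + 9)/6 = 48/6 = 8; σ²_G = ((9−7)/6)² = 0.111
te_H = (4 + 4·6 + 14)/6 = 42/6 = 7; σ²_H = ((14−4)/6)² = 2.778
te_I = (1 + 4·2 + 9)/6 = 18/6 = 3; σ²_I = ((9−1)/6)² = 1.778
te_J = (1 + 4·4 + 7)/6 = 24/6 = 4; σ²_J = ((7−1)/6)² = 1.000

Forward pass:
ES_A = 0; EF_A = 5
ES_B = 0; EF_B = 15
ES_C = 0; EF_C = 3
ES_D = 0; EF_D = 6
ES_E = 6; EF_E = 6+8 = 14
ES_F = 3; EF_F = 3+11 = 14
ES_G = max(EF_B=15, EF_D=6) = 15; EF_G = 15+8 = 23
ES_H = 5; EF_H = 5+7 = 12
ES_I = 15; EF_I = 15+3 = 18
ES_J = max(EF_D=6, EF_E=14, EF_F=14, EF_G=23, EF_H=12, EF_I=18) = 23; EF_J = 23+4 = 27
Expected project duration μ = 27 days. Critical path: B → G → J.

Variance along critical path = 5.444 + 0.111 + 1.000 = 6.556; σ = 2.560 days.
D = μ + z·σ = 27 + 0.842·2.560 = 29.2 days

29.2 days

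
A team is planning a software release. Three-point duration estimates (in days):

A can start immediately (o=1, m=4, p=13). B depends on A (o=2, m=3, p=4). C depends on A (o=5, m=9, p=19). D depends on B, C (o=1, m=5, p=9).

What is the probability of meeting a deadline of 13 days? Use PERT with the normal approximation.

0.018

te_A = (1 + 4·4 + 13)/6 = 30/6 = 5; σ²_A = ((13−1)/6)² = 4.000
te_B = (2 + 4·3 + 4)/6 = 18/6 = 3; σ²_B = ((4−2)/6)² = 0.111
te_C = (5 + 4·9 + 19)/6 = 60/6 = 10; σ²_C = ((19−5)/6)² = 5.444
te_D = (1 + 4·5 + 9)/6 = 30/6 = 5; σ²_D = ((9−1)/6)² = 1.778

Forward pass:
ES_A = 0; EF_A = 5
ES_B = 5; EF_B = 5+3 = 8
ES_C = 5; EF_C = 5+10 = 15
ES_D = max(EF_B=8, EF_C=15) = 15; EF_D = 15+5 = 20
Expected project duration μ = 20 days. Critical path: A → C → D.

Variance along critical path = 4.000 + 5.444 + 1.778 = 11.222; σ = √11.222 = 3.350 days.
Z = (13 − 20) / 3.350 = -2.090
P(T ≤ 13) = Φ(-2.090) ≈ 0.018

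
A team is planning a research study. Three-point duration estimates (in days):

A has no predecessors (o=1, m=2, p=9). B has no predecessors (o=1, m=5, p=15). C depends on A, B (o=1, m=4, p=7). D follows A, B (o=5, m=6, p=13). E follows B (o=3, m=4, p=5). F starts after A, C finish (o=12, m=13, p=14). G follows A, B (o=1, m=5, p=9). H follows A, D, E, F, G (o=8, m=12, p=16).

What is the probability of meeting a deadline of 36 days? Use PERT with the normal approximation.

0.635

te_A = (1 + 4·2 + 9)/6 = 18/6 = 3; σ²_A = ((9−1)/6)² = 1.778
te_B = (1 + 4·5 + 15)/6 = 36/6 = 6; σ²_B = ((15−1)/6)² = 5.444
te_C = (1 + 4·4 + 7)/6 = 24/6 = 4; σ²_C = ((7−1)/6)² = 1.000
te_D = (5 + 4·6 + 13)/6 = 42/6 = 7; σ²_D = ((13−5)/6)² = 1.778
te_E = (3 + 4·4 + 5)/6 = 24/6 = 4; σ²_E = ((5−3)/6)² = 0.111
te_F = (12 + 4·13 + 14)/6 = 78/6 = 13; σ²_F = ((14−12)/6)² = 0.111
te_G = (1 + 4·5 + 9)/6 = 30/6 = 5; σ²_G = ((9−1)/6)² = 1.778
te_H = (8 + 4·12 + 16)/6 = 72/6 = 12; σ²_H = ((16−8)/6)² = 1.778

Forward pass:
ES_A = 0; EF_A = 3
ES_B = 0; EF_B = 6
ES_C = max(EF_A=3, EF_B=6) = 6; EF_C = 6+4 = 10
ES_D = max(EF_A=3, EF_B=6) = 6; EF_D = 6+7 = 13
ES_E = 6; EF_E = 6+4 = 10
ES_F = max(EF_A=3, EF_C=10) = 10; EF_F = 10+13 = 23
ES_G = max(EF_A=3, EF_B=6) = 6; EF_G = 6+5 = 11
ES_H = max(EF_A=3, EF_D=13, EF_E=10, EF_F=23, EF_G=11) = 23; EF_H = 23+12 = 35
Expected project duration μ = 35 days. Critical path: B → C → F → H.

Variance along critical path = 5.444 + 1.000 + 0.111 + 1.778 = 8.333; σ = √8.333 = 2.887 days.
Z = (36 − 35) / 2.887 = 0.346
P(T ≤ 36) = Φ(0.346) ≈ 0.635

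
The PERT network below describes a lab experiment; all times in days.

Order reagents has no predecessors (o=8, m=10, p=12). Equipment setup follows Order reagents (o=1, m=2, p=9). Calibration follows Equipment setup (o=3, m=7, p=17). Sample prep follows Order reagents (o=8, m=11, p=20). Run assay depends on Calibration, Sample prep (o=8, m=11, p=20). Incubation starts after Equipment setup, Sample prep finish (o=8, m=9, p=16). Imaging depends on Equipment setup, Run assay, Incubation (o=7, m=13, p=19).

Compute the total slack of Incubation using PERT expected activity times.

te_Order reagents = (8 + 4·10 + 12)/6 = 60/6 = 10
te_Equipment setup = (1 + 4·2 + 9)/6 = 18/6 = 3
te_Calibration = (3 + 4·7 + 17)/6 = 48/6 = 8
te_Sample prep = (8 + 4·11 + 20)/6 = 72/6 = 12
te_Run assay = (8 + 4·11 + 20)/6 = 72/6 = 12
te_Incubation = (8 + 4·9 + 16)/6 = 60/6 = 10
te_Imaging = (7 + 4·13 + 19)/6 = 78/6 = 13

Forward pass:
ES_Order reagents = 0; EF_Order reagents = 10
ES_Equipment setup = 10; EF_Equipment setup = 10+3 = 13
ES_Calibration = 13; EF_Calibration = 13+8 = 21
ES_Sample prep = 10; EF_Sample prep = 10+12 = 22
ES_Run assay = max(EF_Calibration=21, EF_Sample prep=22) = 22; EF_Run assay = 22+12 = 34
ES_Incubation = max(EF_Equipment setup=13, EF_Sample prep=22) = 22; EF_Incubation = 22+10 = 32
ES_Imaging = max(EF_Equipment setup=13, EF_Run assay=34, EF_Incubation=32) = 34; EF_Imaging = 34+13 = 47
Expected project duration μ = 47 days. Critical path: Order reagents → Sample prep → Run assay → Imaging.

Backward pass:
LF_Imaging = 47; LS_Imaging = 47−13 = 34
LF_Incubation = LS_Imaging = 34; LS_Incubation = 34−10 = 24
LF_Run assay = LS_Imaging = 34; LS_Run assay = 34−12 = 22
LF_Sample prep = min(LS_Run assay=22, LS_Incubation=24) = 22; LS_Sample prep = 22−12 = 10
LF_Calibration = LS_Run assay = 22; LS_Calibration = 22−8 = 14
LF_Equipment setup = min(LS_Calibration=14, LS_Incubation=24, LS_Imaging=34) = 14; LS_Equipment setup = 14−3 = 11
LF_Order reagents = min(LS_Equipment setup=11, LS_Sample prep=10) = 10; LS_Order reagents = 10−10 = 0
Slack_Incubation = LS_Incubation − ES_Incubation = 24 − 22 = 2

2 days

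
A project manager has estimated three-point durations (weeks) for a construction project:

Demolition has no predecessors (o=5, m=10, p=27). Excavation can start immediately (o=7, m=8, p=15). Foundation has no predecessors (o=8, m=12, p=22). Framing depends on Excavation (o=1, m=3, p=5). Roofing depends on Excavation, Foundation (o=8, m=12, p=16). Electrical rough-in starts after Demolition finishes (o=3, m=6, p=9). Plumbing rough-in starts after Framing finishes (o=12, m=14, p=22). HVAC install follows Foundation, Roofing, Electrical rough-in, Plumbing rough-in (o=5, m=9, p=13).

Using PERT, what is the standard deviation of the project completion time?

te_Demolition = (5 + 4·10 + 27)/6 = 72/6 = 12; σ²_Demolition = ((27−5)/6)² = 13.444
te_Excavation = (7 + 4·8 + 15)/6 = 54/6 = 9; σ²_Excavation = ((15−7)/6)² = 1.778
te_Foundation = (8 + 4·12 + 22)/6 = 78/6 = 13; σ²_Foundation = ((22−8)/6)² = 5.444
te_Framing = (1 + 4·3 + 5)/6 = 18/6 = 3; σ²_Framing = ((5−1)/6)² = 0.444
te_Roofing = (8 + 4·12 + 16)/6 = 72/6 = 12; σ²_Roofing = ((16−8)/6)² = 1.778
te_Electrical rough-in = (3 + 4·6 + 9)/6 = 36/6 = 6; σ²_Electrical rough-in = ((9−3)/6)² = 1.000
te_Plumbing rough-in = (12 + 4·14 + 22)/6 = 90/6 = 15; σ²_Plumbing rough-in = ((22−12)/6)² = 2.778
te_HVAC install = (5 + 4·9 + 13)/6 = 54/6 = 9; σ²_HVAC install = ((13−5)/6)² = 1.778

Forward pass:
ES_Demolition = 0; EF_Demolition = 12
ES_Excavation = 0; EF_Excavation = 9
ES_Foundation = 0; EF_Foundation = 13
ES_Framing = 9; EF_Framing = 9+3 = 12
ES_Roofing = max(EF_Excavation=9, EF_Foundation=13) = 13; EF_Roofing = 13+12 = 25
ES_Electrical rough-in = 12; EF_Electrical rough-in = 12+6 = 18
ES_Plumbing rough-in = 12; EF_Plumbing rough-in = 12+15 = 27
ES_HVAC install = max(EF_Foundation=13, EF_Roofing=25, EF_Electrical rough-in=18, EF_Plumbing rough-in=27) = 27; EF_HVAC install = 27+9 = 36
Expected project duration μ = 36 weeks. Critical path: Excavation → Framing → Plumbing rough-in → HVAC install.

Variance along critical path = 1.778 + 0.444 + 2.778 + 1.778 = 6.778
σ = √6.778 = 2.603 weeks

2.60 weeks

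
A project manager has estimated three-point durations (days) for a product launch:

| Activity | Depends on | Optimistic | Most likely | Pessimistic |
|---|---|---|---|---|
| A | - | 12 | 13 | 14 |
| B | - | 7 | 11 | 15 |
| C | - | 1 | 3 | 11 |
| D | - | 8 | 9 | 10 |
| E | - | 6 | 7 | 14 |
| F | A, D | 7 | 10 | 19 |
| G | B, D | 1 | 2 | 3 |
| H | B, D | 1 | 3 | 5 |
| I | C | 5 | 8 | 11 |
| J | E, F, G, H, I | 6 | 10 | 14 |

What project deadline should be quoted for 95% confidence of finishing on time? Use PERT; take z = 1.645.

38.0 days

te_A = (12 + 4·13 + 14)/6 = 78/6 = 13; σ²_A = ((14−12)/6)² = 0.111
te_B = (7 + 4·11 + 15)/6 = 66/6 = 11; σ²_B = ((15−7)/6)² = 1.778
te_C = (1 + 4·3 + 11)/6 = 24/6 = 4; σ²_C = ((11−1)/6)² = 2.778
te_D = (8 + 4·9 + 10)/6 = 54/6 = 9; σ²_D = ((10−8)/6)² = 0.111
te_E = (6 + 4·7 + 14)/6 = 48/6 = 8; σ²_E = ((14−6)/6)² = 1.778
te_F = (7 + 4·10 + 19)/6 = 66/6 = 11; σ²_F = ((19−7)/6)² = 4.000
te_G = (1 + 4·2 + 3)/6 = 12/6 = 2; σ²_G = ((3−1)/6)² = 0.111
te_H = (1 + 4·3 + 5)/6 = 18/6 = 3; σ²_H = ((5−1)/6)² = 0.444
te_I = (5 + 4·8 + 11)/6 = 48/6 = 8; σ²_I = ((11−5)/6)² = 1.000
te_J = (6 + 4·10 + 14)/6 = 60/6 = 10; σ²_J = ((14−6)/6)² = 1.778

Forward pass:
ES_A = 0; EF_A = 13
ES_B = 0; EF_B = 11
ES_C = 0; EF_C = 4
ES_D = 0; EF_D = 9
ES_E = 0; EF_E = 8
ES_F = max(EF_A=13, EF_D=9) = 13; EF_F = 13+11 = 24
ES_G = max(EF_B=11, EF_D=9) = 11; EF_G = 11+2 = 13
ES_H = max(EF_B=11, EF_D=9) = 11; EF_H = 11+3 = 14
ES_I = 4; EF_I = 4+8 = 12
ES_J = max(EF_E=8, EF_F=24, EF_G=13, EF_H=14, EF_I=12) = 24; EF_J = 24+10 = 34
Expected project duration μ = 34 days. Critical path: A → F → J.

Variance along critical path = 0.111 + 4.000 + 1.778 = 5.889; σ = 2.427 days.
D = μ + z·σ = 34 + 1.645·2.427 = 38.0 days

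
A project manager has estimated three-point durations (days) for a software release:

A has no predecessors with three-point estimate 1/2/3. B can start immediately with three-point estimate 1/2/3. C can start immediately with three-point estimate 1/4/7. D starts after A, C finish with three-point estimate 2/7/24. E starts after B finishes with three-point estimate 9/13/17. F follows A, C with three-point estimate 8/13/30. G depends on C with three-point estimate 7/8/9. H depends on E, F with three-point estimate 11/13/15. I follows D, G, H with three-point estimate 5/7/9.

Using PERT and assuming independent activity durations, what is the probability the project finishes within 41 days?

te_A = (1 + 4·2 + 3)/6 = 12/6 = 2; σ²_A = ((3−1)/6)² = 0.111
te_B = (1 + 4·2 + 3)/6 = 12/6 = 2; σ²_B = ((3−1)/6)² = 0.111
te_C = (1 + 4·4 + 7)/6 = 24/6 = 4; σ²_C = ((7−1)/6)² = 1.000
te_D = (2 + 4·7 + 24)/6 = 54/6 = 9; σ²_D = ((24−2)/6)² = 13.444
te_E = (9 + 4·13 + 17)/6 = 78/6 = 13; σ²_E = ((17−9)/6)² = 1.778
te_F = (8 + 4·13 + 30)/6 = 90/6 = 15; σ²_F = ((30−8)/6)² = 13.444
te_G = (7 + 4·8 + 9)/6 = 48/6 = 8; σ²_G = ((9−7)/6)² = 0.111
te_H = (11 + 4·13 + 15)/6 = 78/6 = 13; σ²_H = ((15−11)/6)² = 0.444
te_I = (5 + 4·7 + 9)/6 = 42/6 = 7; σ²_I = ((9−5)/6)² = 0.444

Forward pass:
ES_A = 0; EF_A = 2
ES_B = 0; EF_B = 2
ES_C = 0; EF_C = 4
ES_D = max(EF_A=2, EF_C=4) = 4; EF_D = 4+9 = 13
ES_E = 2; EF_E = 2+13 = 15
ES_F = max(EF_A=2, EF_C=4) = 4; EF_F = 4+15 = 19
ES_G = 4; EF_G = 4+8 = 12
ES_H = max(EF_E=15, EF_F=19) = 19; EF_H = 19+13 = 32
ES_I = max(EF_D=13, EF_G=12, EF_H=32) = 32; EF_I = 32+7 = 39
Expected project duration μ = 39 days. Critical path: C → F → H → I.

Variance along critical path = 1.000 + 13.444 + 0.444 + 0.444 = 15.333; σ = √15.333 = 3.916 days.
Z = (41 − 39) / 3.916 = 0.511
P(T ≤ 41) = Φ(0.511) ≈ 0.695

0.695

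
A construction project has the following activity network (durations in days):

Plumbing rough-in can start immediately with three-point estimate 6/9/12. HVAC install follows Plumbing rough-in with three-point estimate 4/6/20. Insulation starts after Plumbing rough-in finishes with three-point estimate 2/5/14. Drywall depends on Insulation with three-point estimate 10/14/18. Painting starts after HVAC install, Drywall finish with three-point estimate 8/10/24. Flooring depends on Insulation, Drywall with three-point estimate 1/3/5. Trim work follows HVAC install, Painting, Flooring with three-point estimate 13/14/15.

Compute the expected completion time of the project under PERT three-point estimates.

te_Plumbing rough-in = (6 + 4·9 + 12)/6 = 54/6 = 9
te_HVAC install = (4 + 4·6 + 20)/6 = 48/6 = 8
te_Insulation = (2 + 4·5 + 14)/6 = 36/6 = 6
te_Drywall = (10 + 4·14 + 18)/6 = 84/6 = 14
te_Painting = (8 + 4·10 + 24)/6 = 72/6 = 12
te_Flooring = (1 + 4·3 + 5)/6 = 18/6 = 3
te_Trim work = (13 + 4·14 + 15)/6 = 84/6 = 14

Forward pass:
ES_Plumbing rough-in = 0; EF_Plumbing rough-in = 9
ES_HVAC install = 9; EF_HVAC install = 9+8 = 17
ES_Insulation = 9; EF_Insulation = 9+6 = 15
ES_Drywall = 15; EF_Drywall = 15+14 = 29
ES_Painting = max(EF_HVAC install=17, EF_Drywall=29) = 29; EF_Painting = 29+12 = 41
ES_Flooring = max(EF_Insulation=15, EF_Drywall=29) = 29; EF_Flooring = 29+3 = 32
ES_Trim work = max(EF_HVAC install=17, EF_Painting=41, EF_Flooring=32) = 41; EF_Trim work = 41+14 = 55
Expected project duration μ = 55 days. Critical path: Plumbing rough-in → Insulation → Drywall → Painting → Trim work.

55 days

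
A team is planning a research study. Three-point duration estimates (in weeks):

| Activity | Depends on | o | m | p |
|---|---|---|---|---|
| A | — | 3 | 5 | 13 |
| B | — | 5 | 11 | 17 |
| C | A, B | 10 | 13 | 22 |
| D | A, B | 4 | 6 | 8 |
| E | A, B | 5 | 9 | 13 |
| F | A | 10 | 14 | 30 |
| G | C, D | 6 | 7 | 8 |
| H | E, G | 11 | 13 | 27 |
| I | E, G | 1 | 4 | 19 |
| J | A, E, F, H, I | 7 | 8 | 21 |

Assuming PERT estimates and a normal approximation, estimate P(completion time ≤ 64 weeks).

te_A = (3 + 4·5 + 13)/6 = 36/6 = 6; σ²_A = ((13−3)/6)² = 2.778
te_B = (5 + 4·11 + 17)/6 = 66/6 = 11; σ²_B = ((17−5)/6)² = 4.000
te_C = (10 + 4·13 + 22)/6 = 84/6 = 14; σ²_C = ((22−10)/6)² = 4.000
te_D = (4 + 4·6 + 8)/6 = 36/6 = 6; σ²_D = ((8−4)/6)² = 0.444
te_E = (5 + 4·9 + 13)/6 = 54/6 = 9; σ²_E = ((13−5)/6)² = 1.778
te_F = (10 + 4·14 + 30)/6 = 96/6 = 16; σ²_F = ((30−10)/6)² = 11.111
te_G = (6 + 4·7 + 8)/6 = 42/6 = 7; σ²_G = ((8−6)/6)² = 0.111
te_H = (11 + 4·13 + 27)/6 = 90/6 = 15; σ²_H = ((27−11)/6)² = 7.111
te_I = (1 + 4·4 + 19)/6 = 36/6 = 6; σ²_I = ((19−1)/6)² = 9.000
te_J = (7 + 4·8 + 21)/6 = 60/6 = 10; σ²_J = ((21−7)/6)² = 5.444

Forward pass:
ES_A = 0; EF_A = 6
ES_B = 0; EF_B = 11
ES_C = max(EF_A=6, EF_B=11) = 11; EF_C = 11+14 = 25
ES_D = max(EF_A=6, EF_B=11) = 11; EF_D = 11+6 = 17
ES_E = max(EF_A=6, EF_B=11) = 11; EF_E = 11+9 = 20
ES_F = 6; EF_F = 6+16 = 22
ES_G = max(EF_C=25, EF_D=17) = 25; EF_G = 25+7 = 32
ES_H = max(EF_E=20, EF_G=32) = 32; EF_H = 32+15 = 47
ES_I = max(EF_E=20, EF_G=32) = 32; EF_I = 32+6 = 38
ES_J = max(EF_A=6, EF_E=20, EF_F=22, EF_H=47, EF_I=38) = 47; EF_J = 47+10 = 57
Expected project duration μ = 57 weeks. Critical path: B → C → G → H → J.

Variance along critical path = 4.000 + 4.000 + 0.111 + 7.111 + 5.444 = 20.667; σ = √20.667 = 4.546 weeks.
Z = (64 − 57) / 4.546 = 1.540
P(T ≤ 64) = Φ(1.540) ≈ 0.938

0.938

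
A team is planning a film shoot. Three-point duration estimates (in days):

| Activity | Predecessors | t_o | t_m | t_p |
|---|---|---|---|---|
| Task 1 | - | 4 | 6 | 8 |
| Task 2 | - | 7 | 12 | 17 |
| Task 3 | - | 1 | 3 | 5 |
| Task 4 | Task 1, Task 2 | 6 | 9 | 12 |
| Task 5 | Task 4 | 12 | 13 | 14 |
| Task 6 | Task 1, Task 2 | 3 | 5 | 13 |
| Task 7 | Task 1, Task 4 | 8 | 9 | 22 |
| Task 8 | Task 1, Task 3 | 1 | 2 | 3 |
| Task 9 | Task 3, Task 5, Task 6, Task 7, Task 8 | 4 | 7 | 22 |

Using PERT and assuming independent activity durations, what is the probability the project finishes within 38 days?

0.082

te_Task 1 = (4 + 4·6 + 8)/6 = 36/6 = 6; σ²_Task 1 = ((8−4)/6)² = 0.444
te_Task 2 = (7 + 4·12 + 17)/6 = 72/6 = 12; σ²_Task 2 = ((17−7)/6)² = 2.778
te_Task 3 = (1 + 4·3 + 5)/6 = 18/6 = 3; σ²_Task 3 = ((5−1)/6)² = 0.444
te_Task 4 = (6 + 4·9 + 12)/6 = 54/6 = 9; σ²_Task 4 = ((12−6)/6)² = 1.000
te_Task 5 = (12 + 4·13 + 14)/6 = 78/6 = 13; σ²_Task 5 = ((14−12)/6)² = 0.111
te_Task 6 = (3 + 4·5 + 13)/6 = 36/6 = 6; σ²_Task 6 = ((13−3)/6)² = 2.778
te_Task 7 = (8 + 4·9 + 22)/6 = 66/6 = 11; σ²_Task 7 = ((22−8)/6)² = 5.444
te_Task 8 = (1 + 4·2 + 3)/6 = 12/6 = 2; σ²_Task 8 = ((3−1)/6)² = 0.111
te_Task 9 = (4 + 4·7 + 22)/6 = 54/6 = 9; σ²_Task 9 = ((22−4)/6)² = 9.000

Forward pass:
ES_Task 1 = 0; EF_Task 1 = 6
ES_Task 2 = 0; EF_Task 2 = 12
ES_Task 3 = 0; EF_Task 3 = 3
ES_Task 4 = max(EF_Task 1=6, EF_Task 2=12) = 12; EF_Task 4 = 12+9 = 21
ES_Task 5 = 21; EF_Task 5 = 21+13 = 34
ES_Task 6 = max(EF_Task 1=6, EF_Task 2=12) = 12; EF_Task 6 = 12+6 = 18
ES_Task 7 = max(EF_Task 1=6, EF_Task 4=21) = 21; EF_Task 7 = 21+11 = 32
ES_Task 8 = max(EF_Task 1=6, EF_Task 3=3) = 6; EF_Task 8 = 6+2 = 8
ES_Task 9 = max(EF_Task 3=3, EF_Task 5=34, EF_Task 6=18, EF_Task 7=32, EF_Task 8=8) = 34; EF_Task 9 = 34+9 = 43
Expected project duration μ = 43 days. Critical path: Task 2 → Task 4 → Task 5 → Task 9.

Variance along critical path = 2.778 + 1.000 + 0.111 + 9.000 = 12.889; σ = √12.889 = 3.590 days.
Z = (38 − 43) / 3.590 = -1.393
P(T ≤ 38) = Φ(-1.393) ≈ 0.082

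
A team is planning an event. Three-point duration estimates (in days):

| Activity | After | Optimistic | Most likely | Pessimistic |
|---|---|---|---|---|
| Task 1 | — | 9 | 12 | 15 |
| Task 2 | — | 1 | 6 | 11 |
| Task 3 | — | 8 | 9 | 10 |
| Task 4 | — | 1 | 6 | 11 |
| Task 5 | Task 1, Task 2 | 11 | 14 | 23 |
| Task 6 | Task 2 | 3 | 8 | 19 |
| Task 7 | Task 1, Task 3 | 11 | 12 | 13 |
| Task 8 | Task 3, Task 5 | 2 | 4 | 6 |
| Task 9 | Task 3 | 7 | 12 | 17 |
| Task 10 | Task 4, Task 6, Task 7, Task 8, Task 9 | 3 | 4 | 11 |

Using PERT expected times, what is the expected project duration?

36 days

te_Task 1 = (9 + 4·12 + 15)/6 = 72/6 = 12
te_Task 2 = (1 + 4·6 + 11)/6 = 36/6 = 6
te_Task 3 = (8 + 4·9 + 10)/6 = 54/6 = 9
te_Task 4 = (1 + 4·6 + 11)/6 = 36/6 = 6
te_Task 5 = (11 + 4·14 + 23)/6 = 90/6 = 15
te_Task 6 = (3 + 4·8 + 19)/6 = 54/6 = 9
te_Task 7 = (11 + 4·12 + 13)/6 = 72/6 = 12
te_Task 8 = (2 + 4·4 + 6)/6 = 24/6 = 4
te_Task 9 = (7 + 4·12 + 17)/6 = 72/6 = 12
te_Task 10 = (3 + 4·4 + 11)/6 = 30/6 = 5

Forward pass:
ES_Task 1 = 0; EF_Task 1 = 12
ES_Task 2 = 0; EF_Task 2 = 6
ES_Task 3 = 0; EF_Task 3 = 9
ES_Task 4 = 0; EF_Task 4 = 6
ES_Task 5 = max(EF_Task 1=12, EF_Task 2=6) = 12; EF_Task 5 = 12+15 = 27
ES_Task 6 = 6; EF_Task 6 = 6+9 = 15
ES_Task 7 = max(EF_Task 1=12, EF_Task 3=9) = 12; EF_Task 7 = 12+12 = 24
ES_Task 8 = max(EF_Task 3=9, EF_Task 5=27) = 27; EF_Task 8 = 27+4 = 31
ES_Task 9 = 9; EF_Task 9 = 9+12 = 21
ES_Task 10 = max(EF_Task 4=6, EF_Task 6=15, EF_Task 7=24, EF_Task 8=31, EF_Task 9=21) = 31; EF_Task 10 = 31+5 = 36
Expected project duration μ = 36 days. Critical path: Task 1 → Task 5 → Task 8 → Task 10.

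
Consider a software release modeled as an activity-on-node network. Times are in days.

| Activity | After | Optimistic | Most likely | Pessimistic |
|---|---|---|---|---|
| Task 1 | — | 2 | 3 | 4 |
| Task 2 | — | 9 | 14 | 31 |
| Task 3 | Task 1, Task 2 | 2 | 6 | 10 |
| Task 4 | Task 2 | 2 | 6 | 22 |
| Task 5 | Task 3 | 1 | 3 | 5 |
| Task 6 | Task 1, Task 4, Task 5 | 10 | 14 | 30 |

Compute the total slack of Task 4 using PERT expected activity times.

1 days

te_Task 1 = (2 + 4·3 + 4)/6 = 18/6 = 3
te_Task 2 = (9 + 4·14 + 31)/6 = 96/6 = 16
te_Task 3 = (2 + 4·6 + 10)/6 = 36/6 = 6
te_Task 4 = (2 + 4·6 + 22)/6 = 48/6 = 8
te_Task 5 = (1 + 4·3 + 5)/6 = 18/6 = 3
te_Task 6 = (10 + 4·14 + 30)/6 = 96/6 = 16

Forward pass:
ES_Task 1 = 0; EF_Task 1 = 3
ES_Task 2 = 0; EF_Task 2 = 16
ES_Task 3 = max(EF_Task 1=3, EF_Task 2=16) = 16; EF_Task 3 = 16+6 = 22
ES_Task 4 = 16; EF_Task 4 = 16+8 = 24
ES_Task 5 = 22; EF_Task 5 = 22+3 = 25
ES_Task 6 = max(EF_Task 1=3, EF_Task 4=24, EF_Task 5=25) = 25; EF_Task 6 = 25+16 = 41
Expected project duration μ = 41 days. Critical path: Task 2 → Task 3 → Task 5 → Task 6.

Backward pass:
LF_Task 6 = 41; LS_Task 6 = 41−16 = 25
LF_Task 5 = LS_Task 6 = 25; LS_Task 5 = 25−3 = 22
LF_Task 4 = LS_Task 6 = 25; LS_Task 4 = 25−8 = 17
LF_Task 3 = LS_Task 5 = 22; LS_Task 3 = 22−6 = 16
LF_Task 2 = min(LS_Task 3=16, LS_Task 4=17) = 16; LS_Task 2 = 16−16 = 0
LF_Task 1 = min(LS_Task 3=16, LS_Task 6=25) = 16; LS_Task 1 = 16−3 = 13
Slack_Task 4 = LS_Task 4 − ES_Task 4 = 17 − 16 = 1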